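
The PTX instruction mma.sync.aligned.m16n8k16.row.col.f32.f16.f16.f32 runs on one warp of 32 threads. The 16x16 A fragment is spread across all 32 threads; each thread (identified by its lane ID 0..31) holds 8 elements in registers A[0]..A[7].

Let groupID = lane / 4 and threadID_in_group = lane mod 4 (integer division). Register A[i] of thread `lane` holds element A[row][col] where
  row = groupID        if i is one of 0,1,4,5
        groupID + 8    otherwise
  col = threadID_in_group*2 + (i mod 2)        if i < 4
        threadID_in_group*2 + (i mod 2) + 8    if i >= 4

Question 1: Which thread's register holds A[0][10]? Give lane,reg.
r=0⇒gr=0,Rb=0  c=10⇒Cb=1,th=1,odd=0
L=0*4+1=1  i=1*4+0*2+0=4

1,4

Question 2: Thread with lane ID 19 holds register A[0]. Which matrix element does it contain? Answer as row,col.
L=19=>grp=19>>2=4, tig=19&3=3
[0]=>row 4+0=4  col 3·2+0+0=6

4,6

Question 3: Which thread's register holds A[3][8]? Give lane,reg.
r=3→G=3,rhi=0  c=8→chi=1,T=0,p=0
L=3*4+0=12  i=1*4+0*2+0=4

12,4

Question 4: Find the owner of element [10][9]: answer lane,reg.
8,7

r=10->g=2,rb=1  c=9->cb=1,t=0,b0=1
L=2*4+0=8  i=1*4+1*2+1=7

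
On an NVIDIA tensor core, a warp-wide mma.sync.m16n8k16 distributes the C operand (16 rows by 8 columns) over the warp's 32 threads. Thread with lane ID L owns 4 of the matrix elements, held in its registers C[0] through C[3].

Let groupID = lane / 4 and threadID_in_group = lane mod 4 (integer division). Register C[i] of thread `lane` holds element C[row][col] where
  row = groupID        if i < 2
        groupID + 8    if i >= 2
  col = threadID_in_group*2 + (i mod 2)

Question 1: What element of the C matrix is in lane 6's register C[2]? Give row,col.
lane 6->6/4=1, 6 mod 4=2
i=2  r:1+8->9  c:2·2+0->4

9,4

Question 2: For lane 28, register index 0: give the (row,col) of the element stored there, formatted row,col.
7,0

lane 28: gr=7 (28/4), th=0 (28%4)
i=0: r=7+0=7, c=0*2+0=0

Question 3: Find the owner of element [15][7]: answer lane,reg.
r=15⇒gr=7,Rb=1  c=7⇒th=3,odd=1
L=7*4+3=31  i=1*2+1=3

31,3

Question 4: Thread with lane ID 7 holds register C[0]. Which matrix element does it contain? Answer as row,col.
1,6

lane 7→7/4=1, 7 mod 4=3
i=0  r:1+0→1  c:2·3+0→6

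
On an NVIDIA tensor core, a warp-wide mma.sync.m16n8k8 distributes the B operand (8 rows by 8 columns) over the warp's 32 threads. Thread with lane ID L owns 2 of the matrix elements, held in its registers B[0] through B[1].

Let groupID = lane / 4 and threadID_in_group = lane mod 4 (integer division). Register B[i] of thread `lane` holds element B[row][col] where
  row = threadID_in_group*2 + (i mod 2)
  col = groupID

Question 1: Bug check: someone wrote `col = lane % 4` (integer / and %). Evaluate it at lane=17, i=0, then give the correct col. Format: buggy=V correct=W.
`lane % 4`[17,0]⇒1
17: gr=4,th=1
[0] (1*2+0,4) = (2,4)
col: 1 vs 4

buggy=1 correct=4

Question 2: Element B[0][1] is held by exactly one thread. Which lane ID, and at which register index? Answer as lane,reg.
4,0

c:1=>grp=1  r:0=>tig=0,lo=0
L=1*4+0=4  i=0=0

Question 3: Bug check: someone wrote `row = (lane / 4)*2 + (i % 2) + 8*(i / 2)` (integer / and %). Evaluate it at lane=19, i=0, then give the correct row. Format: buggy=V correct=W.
buggy=8 correct=6

`(lane / 4)*2 + (i % 2) + 8*(i / 2)`[19,0]->8
lane 19->19/4=4, 19 mod 4=3
i=0  r:2·3+0->6  c:4
row: 8 vs 6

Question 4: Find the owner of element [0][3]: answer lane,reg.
c=3->g=3  r=0->t=0,b0=0
L=3*4+0=12  i=0=0

12,0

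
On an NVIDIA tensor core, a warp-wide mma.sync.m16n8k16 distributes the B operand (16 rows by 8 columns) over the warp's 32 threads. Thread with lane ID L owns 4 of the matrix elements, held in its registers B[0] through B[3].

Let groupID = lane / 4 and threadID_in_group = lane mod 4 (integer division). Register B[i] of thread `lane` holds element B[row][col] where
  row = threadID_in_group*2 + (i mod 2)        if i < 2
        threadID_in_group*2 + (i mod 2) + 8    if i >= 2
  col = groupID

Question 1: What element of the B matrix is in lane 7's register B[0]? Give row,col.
lane 7: G=1 (7/4), T=3 (7%4)
i=0: r=3*2+0+0=6, c=G=1

6,1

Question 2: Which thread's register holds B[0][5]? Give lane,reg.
20,0

c: 5->gid=5  r: 0->r8=0,tid=0,i&1=0
L=5*4+0=20  i=0*2+0=0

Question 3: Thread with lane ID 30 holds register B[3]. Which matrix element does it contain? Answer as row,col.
lane 30=>30/4=7, 30 mod 4=2
i=3  r:2·2+1+8=>13  c:7

13,7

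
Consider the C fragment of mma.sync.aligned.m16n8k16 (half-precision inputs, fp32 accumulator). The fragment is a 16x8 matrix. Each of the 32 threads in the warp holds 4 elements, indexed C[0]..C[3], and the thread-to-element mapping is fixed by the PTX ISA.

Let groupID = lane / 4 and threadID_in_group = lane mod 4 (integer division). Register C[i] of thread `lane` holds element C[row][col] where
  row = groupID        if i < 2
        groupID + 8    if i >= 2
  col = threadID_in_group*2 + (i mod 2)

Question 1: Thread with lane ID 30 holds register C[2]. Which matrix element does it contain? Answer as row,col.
lane 30->30/4=7, 30 mod 4=2
i=2  r:7+8->15  c:2·2+0->4

15,4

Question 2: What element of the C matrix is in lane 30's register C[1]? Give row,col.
7,5

lane 30->30/4=7, 30 mod 4=2
i=1  r:7+0->7  c:2·2+1->5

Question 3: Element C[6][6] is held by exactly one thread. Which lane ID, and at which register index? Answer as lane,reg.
27,0

r=6⇒gr=6,Rb=0  c=6⇒th=3,odd=0
L=6*4+3=27  i=0*2+0=0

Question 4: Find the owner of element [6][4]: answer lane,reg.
r=6->g=6,rb=0  c=4->t=2,b0=0
L=6*4+2=26  i=0*2+0=0

26,0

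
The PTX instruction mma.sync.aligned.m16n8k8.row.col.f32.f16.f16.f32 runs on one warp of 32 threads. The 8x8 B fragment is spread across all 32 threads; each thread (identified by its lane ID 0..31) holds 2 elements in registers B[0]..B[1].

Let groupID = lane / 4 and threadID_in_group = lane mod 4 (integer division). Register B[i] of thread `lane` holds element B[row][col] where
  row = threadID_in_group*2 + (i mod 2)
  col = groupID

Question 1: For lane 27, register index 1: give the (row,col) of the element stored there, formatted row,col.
7,6

L=27->g=27>>2=6, t=27&3=3
[1]->row 3·2+1=7  col g=6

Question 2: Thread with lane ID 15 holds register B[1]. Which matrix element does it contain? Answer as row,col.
lane 15: gid=3 (15/4), tid=3 (15%4)
i=1: r=3*2+1=7, c=gid=3

7,3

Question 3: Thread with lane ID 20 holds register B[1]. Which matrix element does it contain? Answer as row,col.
1,5

lane 20→20/4=5, 20 mod 4=0
i=1  r:2·0+1→1  c:5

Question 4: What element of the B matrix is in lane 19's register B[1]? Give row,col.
lane 19: gr=4 (19/4), th=3 (19%4)
i=1: r=3*2+1=7, c=gr=4

7,4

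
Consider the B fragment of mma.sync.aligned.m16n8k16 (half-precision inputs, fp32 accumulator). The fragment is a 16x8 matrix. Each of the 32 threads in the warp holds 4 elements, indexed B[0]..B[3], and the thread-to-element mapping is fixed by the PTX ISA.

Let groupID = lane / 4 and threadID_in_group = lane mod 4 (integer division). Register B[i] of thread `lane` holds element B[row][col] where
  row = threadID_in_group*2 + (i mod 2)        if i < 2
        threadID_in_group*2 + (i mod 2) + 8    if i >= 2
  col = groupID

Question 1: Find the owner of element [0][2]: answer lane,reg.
8,0

c:2=>grp=2  r:0=>rB=0,tig=0,lo=0
L=2*4+0=8  i=0*2+0=0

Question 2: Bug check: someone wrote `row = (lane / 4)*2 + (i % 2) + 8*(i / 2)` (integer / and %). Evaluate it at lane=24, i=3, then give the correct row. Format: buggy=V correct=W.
buggy=21 correct=9

`(lane / 4)*2 + (i % 2) + 8*(i / 2)`[24,3]->21
lane 24->24/4=6, 24 mod 4=0
i=3  r:2·0+1+8->9  c:6
row: 21 vs 9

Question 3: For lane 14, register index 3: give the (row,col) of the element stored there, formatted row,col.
13,3

14: gid=3,tid=2
[3] (2*2+1+8,3) = (13,3)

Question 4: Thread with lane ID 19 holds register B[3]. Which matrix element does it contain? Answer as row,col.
15,4

L=19⇒gr=19>>2=4, th=19&3=3
[3]⇒row 3·2+1+8=15  col gr=4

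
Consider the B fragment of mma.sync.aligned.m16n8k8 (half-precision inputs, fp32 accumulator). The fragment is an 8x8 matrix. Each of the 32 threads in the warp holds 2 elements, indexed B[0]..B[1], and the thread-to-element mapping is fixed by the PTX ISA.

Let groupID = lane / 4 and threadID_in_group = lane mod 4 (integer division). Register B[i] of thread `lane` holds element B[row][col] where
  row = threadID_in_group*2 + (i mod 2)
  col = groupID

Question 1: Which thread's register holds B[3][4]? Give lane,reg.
17,1

c=4->g=4  r=3->t=1,b0=1
L=4*4+1=17  i=1=1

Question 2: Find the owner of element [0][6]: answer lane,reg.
24,0

c:6=>grp=6  r:0=>tig=0,lo=0
L=6*4+0=24  i=0=0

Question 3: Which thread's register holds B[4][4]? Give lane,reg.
c=4⇒gr=4  r=4⇒th=2,odd=0
L=4*4+2=18  i=0=0

18,0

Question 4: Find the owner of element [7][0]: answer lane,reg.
c=0->g=0  r=7->t=3,b0=1
L=0*4+3=3  i=1=1

3,1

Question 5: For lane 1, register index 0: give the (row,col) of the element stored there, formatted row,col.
2,0

1: gid=0,tid=1
[0] (1*2+0,0) = (2,0)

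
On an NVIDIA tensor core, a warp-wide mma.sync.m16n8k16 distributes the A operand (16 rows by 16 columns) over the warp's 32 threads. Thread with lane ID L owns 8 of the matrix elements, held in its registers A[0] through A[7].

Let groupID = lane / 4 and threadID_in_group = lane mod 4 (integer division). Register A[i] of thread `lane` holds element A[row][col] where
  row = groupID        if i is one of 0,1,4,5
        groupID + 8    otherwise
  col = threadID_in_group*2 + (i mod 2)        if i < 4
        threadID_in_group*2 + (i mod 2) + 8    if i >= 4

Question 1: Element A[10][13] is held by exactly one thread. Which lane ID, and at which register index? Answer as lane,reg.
r:10=>grp=2,rB=1  c:13=>cB=1,tig=2,lo=1
L=2*4+2=10  i=1*4+1*2+1=7

10,7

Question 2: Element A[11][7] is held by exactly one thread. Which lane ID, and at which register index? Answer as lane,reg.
r: 11->gid=3,r8=1  c: 7->c8=0,tid=3,i&1=1
L=3*4+3=15  i=0*4+1*2+1=3

15,3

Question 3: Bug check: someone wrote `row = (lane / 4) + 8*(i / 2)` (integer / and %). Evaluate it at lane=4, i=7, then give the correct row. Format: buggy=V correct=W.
`(lane / 4) + 8*(i / 2)`[4,7]=>25
L=4=>grp=4>>2=1, tig=4&3=0
[7]=>row 1+8=9  col 0·2+1+8=9
row: 25 vs 9

buggy=25 correct=9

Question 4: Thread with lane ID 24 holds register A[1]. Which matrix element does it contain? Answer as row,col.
6,1

lane 24→24/4=6, 24 mod 4=0
i=1  r:6+0→6  c:2·0+1+0→1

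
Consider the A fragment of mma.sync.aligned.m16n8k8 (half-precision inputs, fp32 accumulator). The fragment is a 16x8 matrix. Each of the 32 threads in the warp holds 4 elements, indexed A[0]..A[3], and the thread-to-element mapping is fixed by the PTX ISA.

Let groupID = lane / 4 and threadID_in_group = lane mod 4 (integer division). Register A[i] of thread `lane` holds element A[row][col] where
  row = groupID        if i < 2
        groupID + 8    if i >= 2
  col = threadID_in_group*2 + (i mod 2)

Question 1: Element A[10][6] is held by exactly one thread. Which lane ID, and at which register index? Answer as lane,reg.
r=10->g=2,rb=1  c=6->t=3,b0=0
L=2*4+3=11  i=1*2+0=2

11,2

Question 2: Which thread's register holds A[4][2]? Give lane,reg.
17,0

r=4→G=4,rhi=0  c=2→T=1,p=0
L=4*4+1=17  i=0*2+0=0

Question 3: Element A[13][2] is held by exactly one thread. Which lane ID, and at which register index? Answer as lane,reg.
r=13→G=5,rhi=1  c=2→T=1,p=0
L=5*4+1=21  i=1*2+0=2

21,2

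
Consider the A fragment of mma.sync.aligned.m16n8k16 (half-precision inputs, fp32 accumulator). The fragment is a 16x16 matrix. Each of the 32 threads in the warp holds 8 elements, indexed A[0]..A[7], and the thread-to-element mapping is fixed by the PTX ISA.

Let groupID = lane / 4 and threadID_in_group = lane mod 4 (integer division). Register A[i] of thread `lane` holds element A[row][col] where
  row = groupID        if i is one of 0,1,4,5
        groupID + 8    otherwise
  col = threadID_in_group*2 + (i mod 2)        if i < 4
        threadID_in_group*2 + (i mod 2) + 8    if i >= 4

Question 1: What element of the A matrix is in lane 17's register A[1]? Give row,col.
17: G=4,T=1
[1] (4+0,1*2+1+0) = (4,3)

4,3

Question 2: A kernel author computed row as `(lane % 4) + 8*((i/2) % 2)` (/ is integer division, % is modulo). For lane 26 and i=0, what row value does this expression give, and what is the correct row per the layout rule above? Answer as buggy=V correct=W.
`(lane % 4) + 8*((i/2) % 2)`[26,0]->2
lane 26->26/4=6, 26 mod 4=2
i=0  r:6+0->6  c:2·2+0+0->4
row: 2 vs 6

buggy=2 correct=6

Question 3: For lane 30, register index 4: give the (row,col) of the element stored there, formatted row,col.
7,12

L=30⇒gr=30>>2=7, th=30&3=2
[4]⇒row 7+0=7  col 2·2+0+8=12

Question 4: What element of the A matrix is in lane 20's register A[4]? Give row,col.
5,8

20: grp=5,tig=0
[4] (5+0,0*2+0+8) = (5,8)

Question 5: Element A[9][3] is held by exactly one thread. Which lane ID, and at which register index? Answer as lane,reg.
5,3

r:9=>grp=1,rB=1  c:3=>cB=0,tig=1,lo=1
L=1*4+1=5  i=0*4+1*2+1=3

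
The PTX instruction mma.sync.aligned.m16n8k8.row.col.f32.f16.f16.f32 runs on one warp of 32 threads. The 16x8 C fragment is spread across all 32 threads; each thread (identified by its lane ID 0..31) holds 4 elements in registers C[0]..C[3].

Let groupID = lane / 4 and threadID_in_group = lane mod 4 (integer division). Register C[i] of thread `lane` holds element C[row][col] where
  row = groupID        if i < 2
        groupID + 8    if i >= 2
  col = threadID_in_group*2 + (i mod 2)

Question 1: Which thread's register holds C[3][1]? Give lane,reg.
r=3->g=3,rb=0  c=1->t=0,b0=1
L=3*4+0=12  i=0*2+1=1

12,1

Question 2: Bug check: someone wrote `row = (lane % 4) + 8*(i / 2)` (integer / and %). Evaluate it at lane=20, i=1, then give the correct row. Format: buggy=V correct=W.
`(lane % 4) + 8*(i / 2)`[20,1]->0
L=20->g=20>>2=5, t=20&3=0
[1]->row 5+0=5  col 0·2+1=1
row: 0 vs 5

buggy=0 correct=5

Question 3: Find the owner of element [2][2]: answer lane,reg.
9,0

r=2⇒gr=2,Rb=0  c=2⇒th=1,odd=0
L=2*4+1=9  i=0*2+0=0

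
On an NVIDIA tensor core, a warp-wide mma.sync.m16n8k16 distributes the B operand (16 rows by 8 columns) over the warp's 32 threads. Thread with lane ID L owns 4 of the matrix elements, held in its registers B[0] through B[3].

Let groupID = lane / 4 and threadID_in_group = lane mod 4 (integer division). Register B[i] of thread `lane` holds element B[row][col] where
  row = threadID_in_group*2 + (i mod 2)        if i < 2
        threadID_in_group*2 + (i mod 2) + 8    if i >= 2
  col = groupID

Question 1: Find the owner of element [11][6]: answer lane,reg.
25,3

c=6⇒gr=6  r=11⇒Rb=1,th=1,odd=1
L=6*4+1=25  i=1*2+1=3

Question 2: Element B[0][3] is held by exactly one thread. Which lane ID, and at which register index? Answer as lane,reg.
12,0

c=3⇒gr=3  r=0⇒Rb=0,th=0,odd=0
L=3*4+0=12  i=0*2+0=0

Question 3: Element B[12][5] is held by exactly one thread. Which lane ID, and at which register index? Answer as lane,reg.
22,2

c=5->g=5  r=12->rb=1,t=2,b0=0
L=5*4+2=22  i=1*2+0=2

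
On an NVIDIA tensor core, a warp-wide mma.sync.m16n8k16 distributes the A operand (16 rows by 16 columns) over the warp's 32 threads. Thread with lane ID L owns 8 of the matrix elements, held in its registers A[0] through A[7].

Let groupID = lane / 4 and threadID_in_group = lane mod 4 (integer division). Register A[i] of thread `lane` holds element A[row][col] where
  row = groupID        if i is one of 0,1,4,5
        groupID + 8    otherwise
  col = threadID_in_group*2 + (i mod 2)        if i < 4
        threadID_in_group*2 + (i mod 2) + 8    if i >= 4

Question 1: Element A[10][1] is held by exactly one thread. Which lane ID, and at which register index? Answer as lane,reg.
r:10=>grp=2,rB=1  c:1=>cB=0,tig=0,lo=1
L=2*4+0=8  i=0*4+1*2+1=3

8,3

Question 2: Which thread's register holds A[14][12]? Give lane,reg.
26,6

r=14->g=6,rb=1  c=12->cb=1,t=2,b0=0
L=6*4+2=26  i=1*4+1*2+0=6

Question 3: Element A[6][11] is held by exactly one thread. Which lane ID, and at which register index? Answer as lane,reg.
25,5

r=6->g=6,rb=0  c=11->cb=1,t=1,b0=1
L=6*4+1=25  i=1*4+0*2+1=5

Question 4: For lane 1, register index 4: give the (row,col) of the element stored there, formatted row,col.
0,10

L=1⇒gr=1>>2=0, th=1&3=1
[4]⇒row 0+0=0  col 1·2+0+8=10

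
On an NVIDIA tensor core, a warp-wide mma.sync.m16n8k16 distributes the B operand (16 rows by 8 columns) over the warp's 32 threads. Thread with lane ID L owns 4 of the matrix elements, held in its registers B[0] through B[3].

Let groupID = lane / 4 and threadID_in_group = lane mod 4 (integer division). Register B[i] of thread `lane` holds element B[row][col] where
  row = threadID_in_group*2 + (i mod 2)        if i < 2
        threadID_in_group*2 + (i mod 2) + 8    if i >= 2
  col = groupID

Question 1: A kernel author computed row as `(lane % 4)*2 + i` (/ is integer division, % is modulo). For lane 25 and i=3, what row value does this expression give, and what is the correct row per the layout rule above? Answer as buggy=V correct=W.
`(lane % 4)*2 + i`[25,3]->5
lane 25: g=6 (25/4), t=1 (25%4)
i=3: r=1*2+1+8=11, c=g=6
row: 5 vs 11

buggy=5 correct=11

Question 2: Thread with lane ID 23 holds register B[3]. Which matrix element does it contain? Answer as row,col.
L=23=>grp=23>>2=5, tig=23&3=3
[3]=>row 3·2+1+8=15  col grp=5

15,5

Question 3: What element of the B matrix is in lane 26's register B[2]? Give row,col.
12,6

L=26->gid=26>>2=6, tid=26&3=2
[2]->row 2·2+0+8=12  col gid=6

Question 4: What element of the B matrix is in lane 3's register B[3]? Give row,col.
3: gid=0,tid=3
[3] (3*2+1+8,0) = (15,0)

15,0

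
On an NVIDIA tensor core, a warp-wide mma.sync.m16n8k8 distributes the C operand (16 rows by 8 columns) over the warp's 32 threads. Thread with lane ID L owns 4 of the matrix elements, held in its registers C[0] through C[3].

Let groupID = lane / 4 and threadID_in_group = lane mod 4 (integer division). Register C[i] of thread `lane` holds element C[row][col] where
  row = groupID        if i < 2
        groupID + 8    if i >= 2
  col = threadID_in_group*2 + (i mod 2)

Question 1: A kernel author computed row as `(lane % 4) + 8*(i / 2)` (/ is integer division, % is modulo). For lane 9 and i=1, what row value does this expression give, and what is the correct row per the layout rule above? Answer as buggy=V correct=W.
buggy=1 correct=2

`(lane % 4) + 8*(i / 2)`[9,1]->1
lane 9: g=2 (9/4), t=1 (9%4)
i=1: r=2+0=2, c=1*2+1=3
row: 1 vs 2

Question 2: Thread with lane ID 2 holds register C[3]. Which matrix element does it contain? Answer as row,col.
L=2->g=2>>2=0, t=2&3=2
[3]->row 0+8=8  col 2·2+1=5

8,5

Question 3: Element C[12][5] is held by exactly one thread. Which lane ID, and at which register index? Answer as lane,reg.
r:12=>grp=4,rB=1  c:5=>tig=2,lo=1
L=4*4+2=18  i=1*2+1=3

18,3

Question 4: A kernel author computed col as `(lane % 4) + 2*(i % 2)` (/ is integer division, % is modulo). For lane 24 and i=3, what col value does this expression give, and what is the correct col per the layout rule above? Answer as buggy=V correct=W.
buggy=2 correct=1

`(lane % 4) + 2*(i % 2)`[24,3]->2
L=24->g=24>>2=6, t=24&3=0
[3]->row 6+8=14  col 0·2+1=1
col: 2 vs 1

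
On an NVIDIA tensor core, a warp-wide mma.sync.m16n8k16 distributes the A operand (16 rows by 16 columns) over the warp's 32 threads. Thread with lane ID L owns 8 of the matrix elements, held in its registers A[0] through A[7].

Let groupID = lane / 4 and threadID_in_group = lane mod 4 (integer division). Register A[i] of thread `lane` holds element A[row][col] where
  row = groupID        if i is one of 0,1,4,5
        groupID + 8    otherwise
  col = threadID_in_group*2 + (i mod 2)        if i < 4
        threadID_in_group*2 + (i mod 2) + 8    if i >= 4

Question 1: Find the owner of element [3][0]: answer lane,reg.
r: 3->gid=3,r8=0  c: 0->c8=0,tid=0,i&1=0
L=3*4+0=12  i=0*4+0*2+0=0

12,0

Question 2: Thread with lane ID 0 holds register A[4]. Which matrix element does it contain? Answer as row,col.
lane 0→0/4=0, 0 mod 4=0
i=4  r:0+0→0  c:2·0+0+8→8

0,8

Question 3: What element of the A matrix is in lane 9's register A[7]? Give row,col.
lane 9⇒9/4=2, 9 mod 4=1
i=7  r:2+8⇒10  c:2·1+1+8⇒11

10,11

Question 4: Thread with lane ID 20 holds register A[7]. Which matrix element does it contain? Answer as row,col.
20: gr=5,th=0
[7] (5+8,0*2+1+8) = (13,9)

13,9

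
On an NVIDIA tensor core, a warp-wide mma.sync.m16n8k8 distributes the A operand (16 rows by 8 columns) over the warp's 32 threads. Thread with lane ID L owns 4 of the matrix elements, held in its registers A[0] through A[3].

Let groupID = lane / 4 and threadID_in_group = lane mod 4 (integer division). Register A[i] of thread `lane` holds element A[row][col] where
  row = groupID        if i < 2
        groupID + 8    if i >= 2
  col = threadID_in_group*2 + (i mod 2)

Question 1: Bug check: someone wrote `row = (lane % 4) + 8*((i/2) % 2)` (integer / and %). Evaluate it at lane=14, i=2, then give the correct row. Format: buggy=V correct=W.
buggy=10 correct=11

`(lane % 4) + 8*((i/2) % 2)`[14,2]=>10
lane 14=>14/4=3, 14 mod 4=2
i=2  r:3+8=>11  c:2·2+0=>4
row: 10 vs 11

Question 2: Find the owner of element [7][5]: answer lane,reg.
30,1

r=7⇒gr=7,Rb=0  c=5⇒th=2,odd=1
L=7*4+2=30  i=0*2+1=1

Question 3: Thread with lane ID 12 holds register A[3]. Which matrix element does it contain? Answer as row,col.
11,1

L=12->gid=12>>2=3, tid=12&3=0
[3]->row 3+8=11  col 0·2+1=1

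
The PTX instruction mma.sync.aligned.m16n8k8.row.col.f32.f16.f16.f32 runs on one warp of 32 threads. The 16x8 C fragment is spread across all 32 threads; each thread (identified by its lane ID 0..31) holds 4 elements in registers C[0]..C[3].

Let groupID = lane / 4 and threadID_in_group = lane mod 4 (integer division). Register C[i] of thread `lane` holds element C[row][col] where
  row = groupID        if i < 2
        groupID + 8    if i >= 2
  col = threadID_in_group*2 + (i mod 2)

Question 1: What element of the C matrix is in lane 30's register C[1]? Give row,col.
7,5

L=30→G=30>>2=7, T=30&3=2
[1]→row 7+0=7  col 2·2+1=5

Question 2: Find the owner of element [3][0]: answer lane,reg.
r:3=>grp=3,rB=0  c:0=>tig=0,lo=0
L=3*4+0=12  i=0*2+0=0

12,0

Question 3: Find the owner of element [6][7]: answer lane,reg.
r=6->g=6,rb=0  c=7->t=3,b0=1
L=6*4+3=27  i=0*2+1=1

27,1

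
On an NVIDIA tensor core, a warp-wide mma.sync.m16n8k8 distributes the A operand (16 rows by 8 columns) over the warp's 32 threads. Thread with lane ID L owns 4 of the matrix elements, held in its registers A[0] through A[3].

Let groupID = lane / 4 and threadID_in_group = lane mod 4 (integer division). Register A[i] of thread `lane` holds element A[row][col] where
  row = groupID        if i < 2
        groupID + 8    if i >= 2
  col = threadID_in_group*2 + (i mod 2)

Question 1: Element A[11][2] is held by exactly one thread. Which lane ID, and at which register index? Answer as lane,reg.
13,2

r=11⇒gr=3,Rb=1  c=2⇒th=1,odd=0
L=3*4+1=13  i=1*2+0=2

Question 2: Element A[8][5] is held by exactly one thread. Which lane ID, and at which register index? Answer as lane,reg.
r:8=>grp=0,rB=1  c:5=>tig=2,lo=1
L=0*4+2=2  i=1*2+1=3

2,3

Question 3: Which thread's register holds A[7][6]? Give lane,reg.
r=7->g=7,rb=0  c=6->t=3,b0=0
L=7*4+3=31  i=0*2+0=0

31,0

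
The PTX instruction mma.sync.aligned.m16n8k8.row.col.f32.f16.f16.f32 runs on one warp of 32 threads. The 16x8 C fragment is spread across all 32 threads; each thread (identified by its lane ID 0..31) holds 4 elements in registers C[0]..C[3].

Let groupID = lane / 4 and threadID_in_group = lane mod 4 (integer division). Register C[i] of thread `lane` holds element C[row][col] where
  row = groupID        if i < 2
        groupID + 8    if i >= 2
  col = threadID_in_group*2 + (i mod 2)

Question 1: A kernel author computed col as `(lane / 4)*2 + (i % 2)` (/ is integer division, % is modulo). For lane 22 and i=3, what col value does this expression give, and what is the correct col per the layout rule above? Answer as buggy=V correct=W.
`(lane / 4)*2 + (i % 2)`[22,3]=>11
22: grp=5,tig=2
[3] (5+8,2*2+1) = (13,5)
col: 11 vs 5

buggy=11 correct=5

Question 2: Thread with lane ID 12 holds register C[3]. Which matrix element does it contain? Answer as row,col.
11,1

lane 12: gid=3 (12/4), tid=0 (12%4)
i=3: r=3+8=11, c=0*2+1=1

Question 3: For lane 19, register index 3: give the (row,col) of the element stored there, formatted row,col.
19: g=4,t=3
[3] (4+8,3*2+1) = (12,7)

12,7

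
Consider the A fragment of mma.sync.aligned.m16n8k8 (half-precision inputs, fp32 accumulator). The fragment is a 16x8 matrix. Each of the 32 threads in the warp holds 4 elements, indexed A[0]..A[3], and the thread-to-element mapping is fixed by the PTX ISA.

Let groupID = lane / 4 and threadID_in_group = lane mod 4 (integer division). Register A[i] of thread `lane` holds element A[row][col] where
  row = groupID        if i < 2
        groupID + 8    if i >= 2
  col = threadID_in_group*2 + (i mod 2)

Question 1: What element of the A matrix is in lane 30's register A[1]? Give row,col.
lane 30->30/4=7, 30 mod 4=2
i=1  r:7+0->7  c:2·2+1->5

7,5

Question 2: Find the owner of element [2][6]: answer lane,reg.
r=2->g=2,rb=0  c=6->t=3,b0=0
L=2*4+3=11  i=0*2+0=0

11,0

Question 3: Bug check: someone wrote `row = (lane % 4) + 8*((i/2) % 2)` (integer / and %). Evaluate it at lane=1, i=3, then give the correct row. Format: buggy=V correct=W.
buggy=9 correct=8

`(lane % 4) + 8*((i/2) % 2)`[1,3]⇒9
L=1⇒gr=1>>2=0, th=1&3=1
[3]⇒row 0+8=8  col 1·2+1=3
row: 9 vs 8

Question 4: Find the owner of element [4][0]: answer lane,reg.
16,0

r:4=>grp=4,rB=0  c:0=>tig=0,lo=0
L=4*4+0=16  i=0*2+0=0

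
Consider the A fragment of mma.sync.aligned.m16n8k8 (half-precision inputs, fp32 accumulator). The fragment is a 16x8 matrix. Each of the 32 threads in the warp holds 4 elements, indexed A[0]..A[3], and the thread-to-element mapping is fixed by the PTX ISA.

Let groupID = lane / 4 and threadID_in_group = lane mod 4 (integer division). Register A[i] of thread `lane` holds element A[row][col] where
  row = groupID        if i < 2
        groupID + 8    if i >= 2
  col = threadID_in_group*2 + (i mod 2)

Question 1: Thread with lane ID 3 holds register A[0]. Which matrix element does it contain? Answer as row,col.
lane 3: grp=0 (3/4), tig=3 (3%4)
i=0: r=0+0=0, c=3*2+0=6

0,6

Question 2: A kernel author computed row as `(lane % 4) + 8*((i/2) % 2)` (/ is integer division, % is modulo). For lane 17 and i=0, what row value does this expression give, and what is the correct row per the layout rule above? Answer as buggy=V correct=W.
`(lane % 4) + 8*((i/2) % 2)`[17,0]→1
17: G=4,T=1
[0] (4+0,1*2+0) = (4,2)
row: 1 vs 4

buggy=1 correct=4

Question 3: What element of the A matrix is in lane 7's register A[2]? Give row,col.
lane 7=>7/4=1, 7 mod 4=3
i=2  r:1+8=>9  c:2·3+0=>6

9,6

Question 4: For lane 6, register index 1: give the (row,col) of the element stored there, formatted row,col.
1,5

6: gid=1,tid=2
[1] (1+0,2*2+1) = (1,5)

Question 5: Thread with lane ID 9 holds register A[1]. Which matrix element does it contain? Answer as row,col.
2,3

lane 9: G=2 (9/4), T=1 (9%4)
i=1: r=2+0=2, c=1*2+1=3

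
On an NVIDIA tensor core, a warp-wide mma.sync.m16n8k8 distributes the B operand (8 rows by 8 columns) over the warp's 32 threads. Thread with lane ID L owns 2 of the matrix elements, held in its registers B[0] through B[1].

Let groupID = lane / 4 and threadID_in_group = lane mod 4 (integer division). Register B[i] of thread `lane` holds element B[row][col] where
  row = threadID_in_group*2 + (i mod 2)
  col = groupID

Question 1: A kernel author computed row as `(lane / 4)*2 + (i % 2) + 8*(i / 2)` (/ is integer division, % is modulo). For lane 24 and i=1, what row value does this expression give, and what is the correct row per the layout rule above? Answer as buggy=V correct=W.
buggy=13 correct=1

`(lane / 4)*2 + (i % 2) + 8*(i / 2)`[24,1]⇒13
24: gr=6,th=0
[1] (0*2+1,6) = (1,6)
row: 13 vs 1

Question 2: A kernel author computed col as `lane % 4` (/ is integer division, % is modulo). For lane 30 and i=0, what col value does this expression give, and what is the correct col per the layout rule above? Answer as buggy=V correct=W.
buggy=2 correct=7

`lane % 4`[30,0]=>2
lane 30: grp=7 (30/4), tig=2 (30%4)
i=0: r=2*2+0=4, c=grp=7
col: 2 vs 7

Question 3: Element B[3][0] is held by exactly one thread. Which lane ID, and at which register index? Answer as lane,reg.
1,1

c:0=>grp=0  r:3=>tig=1,lo=1
L=0*4+1=1  i=1=1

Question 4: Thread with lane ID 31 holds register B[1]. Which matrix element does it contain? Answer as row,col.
31: g=7,t=3
[1] (3*2+1,7) = (7,7)

7,7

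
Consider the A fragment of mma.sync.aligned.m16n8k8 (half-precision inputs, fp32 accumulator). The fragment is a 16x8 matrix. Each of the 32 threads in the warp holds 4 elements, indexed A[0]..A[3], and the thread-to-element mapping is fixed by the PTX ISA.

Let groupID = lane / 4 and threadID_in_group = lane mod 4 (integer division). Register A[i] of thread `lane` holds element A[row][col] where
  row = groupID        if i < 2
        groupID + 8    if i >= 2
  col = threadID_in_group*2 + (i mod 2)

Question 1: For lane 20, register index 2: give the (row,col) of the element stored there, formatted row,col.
13,0

L=20⇒gr=20>>2=5, th=20&3=0
[2]⇒row 5+8=13  col 0·2+0=0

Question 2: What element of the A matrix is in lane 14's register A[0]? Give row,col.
L=14->g=14>>2=3, t=14&3=2
[0]->row 3+0=3  col 2·2+0=4

3,4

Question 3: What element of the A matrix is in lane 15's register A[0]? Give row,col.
lane 15⇒15/4=3, 15 mod 4=3
i=0  r:3+0⇒3  c:2·3+0⇒6

3,6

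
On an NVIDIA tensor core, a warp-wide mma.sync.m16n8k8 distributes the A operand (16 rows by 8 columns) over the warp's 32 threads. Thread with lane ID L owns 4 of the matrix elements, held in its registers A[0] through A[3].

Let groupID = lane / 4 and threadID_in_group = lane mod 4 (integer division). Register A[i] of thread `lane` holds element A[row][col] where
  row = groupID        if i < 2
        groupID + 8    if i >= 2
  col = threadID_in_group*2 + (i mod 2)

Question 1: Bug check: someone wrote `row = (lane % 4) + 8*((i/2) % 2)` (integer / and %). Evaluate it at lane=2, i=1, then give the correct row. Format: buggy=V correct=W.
`(lane % 4) + 8*((i/2) % 2)`[2,1]=>2
L=2=>grp=2>>2=0, tig=2&3=2
[1]=>row 0+0=0  col 2·2+1=5
row: 2 vs 0

buggy=2 correct=0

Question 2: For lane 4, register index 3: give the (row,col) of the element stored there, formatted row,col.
9,1

lane 4: grp=1 (4/4), tig=0 (4%4)
i=3: r=1+8=9, c=0*2+1=1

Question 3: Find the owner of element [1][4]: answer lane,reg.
6,0

r: 1->gid=1,r8=0  c: 4->tid=2,i&1=0
L=1*4+2=6  i=0*2+0=0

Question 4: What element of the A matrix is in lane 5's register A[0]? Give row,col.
5: gid=1,tid=1
[0] (1+0,1*2+0) = (1,2)

1,2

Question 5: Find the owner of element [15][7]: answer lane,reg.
31,3

r=15->g=7,rb=1  c=7->t=3,b0=1
L=7*4+3=31  i=1*2+1=3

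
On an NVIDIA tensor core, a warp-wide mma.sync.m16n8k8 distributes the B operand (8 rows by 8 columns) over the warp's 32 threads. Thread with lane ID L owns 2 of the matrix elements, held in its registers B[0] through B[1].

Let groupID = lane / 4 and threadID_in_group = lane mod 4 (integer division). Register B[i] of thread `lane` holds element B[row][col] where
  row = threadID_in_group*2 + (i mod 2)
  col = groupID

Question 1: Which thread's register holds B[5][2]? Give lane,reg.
10,1

c=2⇒gr=2  r=5⇒th=2,odd=1
L=2*4+2=10  i=1=1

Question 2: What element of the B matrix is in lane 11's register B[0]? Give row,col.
L=11->g=11>>2=2, t=11&3=3
[0]->row 3·2+0=6  col g=2

6,2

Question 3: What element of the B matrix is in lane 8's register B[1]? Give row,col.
L=8->g=8>>2=2, t=8&3=0
[1]->row 0·2+1=1  col g=2

1,2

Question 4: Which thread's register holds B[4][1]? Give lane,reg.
c=1⇒gr=1  r=4⇒th=2,odd=0
L=1*4+2=6  i=0=0

6,0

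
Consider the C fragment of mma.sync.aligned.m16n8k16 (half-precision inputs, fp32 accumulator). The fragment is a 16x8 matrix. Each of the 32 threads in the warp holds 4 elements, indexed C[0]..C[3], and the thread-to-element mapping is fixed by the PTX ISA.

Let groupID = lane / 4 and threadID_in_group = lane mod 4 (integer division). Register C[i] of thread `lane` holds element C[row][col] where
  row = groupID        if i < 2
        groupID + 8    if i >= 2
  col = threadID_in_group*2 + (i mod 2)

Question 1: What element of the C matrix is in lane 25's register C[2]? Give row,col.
lane 25=>25/4=6, 25 mod 4=1
i=2  r:6+8=>14  c:2·1+0=>2

14,2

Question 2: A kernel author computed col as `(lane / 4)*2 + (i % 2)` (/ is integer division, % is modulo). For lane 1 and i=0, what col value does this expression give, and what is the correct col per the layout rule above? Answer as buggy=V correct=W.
`(lane / 4)*2 + (i % 2)`[1,0]->0
lane 1: g=0 (1/4), t=1 (1%4)
i=0: r=0+0=0, c=1*2+0=2
col: 0 vs 2

buggy=0 correct=2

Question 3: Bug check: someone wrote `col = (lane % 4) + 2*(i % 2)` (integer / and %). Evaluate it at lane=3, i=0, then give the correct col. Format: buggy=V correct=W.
`(lane % 4) + 2*(i % 2)`[3,0]⇒3
lane 3⇒3/4=0, 3 mod 4=3
i=0  r:0+0⇒0  c:2·3+0⇒6
col: 3 vs 6

buggy=3 correct=6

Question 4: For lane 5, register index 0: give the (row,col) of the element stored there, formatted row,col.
1,2

5: gid=1,tid=1
[0] (1+0,1*2+0) = (1,2)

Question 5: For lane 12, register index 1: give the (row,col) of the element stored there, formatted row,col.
3,1

lane 12: grp=3 (12/4), tig=0 (12%4)
i=1: r=3+0=3, c=0*2+1=1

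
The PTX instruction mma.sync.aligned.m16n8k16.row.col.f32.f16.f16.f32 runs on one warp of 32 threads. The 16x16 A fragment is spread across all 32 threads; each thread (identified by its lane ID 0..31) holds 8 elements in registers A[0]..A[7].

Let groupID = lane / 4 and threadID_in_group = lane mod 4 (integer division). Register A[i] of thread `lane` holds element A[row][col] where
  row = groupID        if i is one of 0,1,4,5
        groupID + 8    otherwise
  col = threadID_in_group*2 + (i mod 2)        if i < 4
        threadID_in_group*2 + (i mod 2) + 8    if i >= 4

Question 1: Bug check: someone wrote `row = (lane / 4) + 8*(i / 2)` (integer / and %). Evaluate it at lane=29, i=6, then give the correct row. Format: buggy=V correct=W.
buggy=31 correct=15

`(lane / 4) + 8*(i / 2)`[29,6]→31
lane 29: G=7 (29/4), T=1 (29%4)
i=6: r=7+8=15, c=1*2+0+8=10
row: 31 vs 15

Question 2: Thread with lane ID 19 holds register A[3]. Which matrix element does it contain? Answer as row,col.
lane 19→19/4=4, 19 mod 4=3
i=3  r:4+8→12  c:2·3+1+0→7

12,7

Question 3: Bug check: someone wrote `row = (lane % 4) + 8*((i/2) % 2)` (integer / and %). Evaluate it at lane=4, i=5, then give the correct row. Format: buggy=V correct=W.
`(lane % 4) + 8*((i/2) % 2)`[4,5]⇒0
lane 4⇒4/4=1, 4 mod 4=0
i=5  r:1+0⇒1  c:2·0+1+8⇒9
row: 0 vs 1

buggy=0 correct=1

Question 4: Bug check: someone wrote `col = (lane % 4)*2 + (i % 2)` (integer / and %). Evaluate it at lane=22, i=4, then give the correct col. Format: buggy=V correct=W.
`(lane % 4)*2 + (i % 2)`[22,4]→4
lane 22→22/4=5, 22 mod 4=2
i=4  r:5+0→5  c:2·2+0+8→12
col: 4 vs 12

buggy=4 correct=12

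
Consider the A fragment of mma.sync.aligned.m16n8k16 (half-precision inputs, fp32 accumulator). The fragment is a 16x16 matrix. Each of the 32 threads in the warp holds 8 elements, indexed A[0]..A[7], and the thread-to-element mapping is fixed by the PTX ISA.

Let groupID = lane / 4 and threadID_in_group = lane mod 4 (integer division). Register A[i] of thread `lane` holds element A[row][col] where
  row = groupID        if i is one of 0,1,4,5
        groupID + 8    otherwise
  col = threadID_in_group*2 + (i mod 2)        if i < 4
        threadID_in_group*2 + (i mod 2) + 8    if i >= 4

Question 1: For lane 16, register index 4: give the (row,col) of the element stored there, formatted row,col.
4,8

16: grp=4,tig=0
[4] (4+0,0*2+0+8) = (4,8)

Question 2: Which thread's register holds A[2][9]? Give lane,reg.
8,5

r=2->g=2,rb=0  c=9->cb=1,t=0,b0=1
L=2*4+0=8  i=1*4+0*2+1=5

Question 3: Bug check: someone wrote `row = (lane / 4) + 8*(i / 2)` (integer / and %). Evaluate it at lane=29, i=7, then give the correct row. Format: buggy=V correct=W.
buggy=31 correct=15

`(lane / 4) + 8*(i / 2)`[29,7]->31
lane 29: gid=7 (29/4), tid=1 (29%4)
i=7: r=7+8=15, c=1*2+1+8=11
row: 31 vs 15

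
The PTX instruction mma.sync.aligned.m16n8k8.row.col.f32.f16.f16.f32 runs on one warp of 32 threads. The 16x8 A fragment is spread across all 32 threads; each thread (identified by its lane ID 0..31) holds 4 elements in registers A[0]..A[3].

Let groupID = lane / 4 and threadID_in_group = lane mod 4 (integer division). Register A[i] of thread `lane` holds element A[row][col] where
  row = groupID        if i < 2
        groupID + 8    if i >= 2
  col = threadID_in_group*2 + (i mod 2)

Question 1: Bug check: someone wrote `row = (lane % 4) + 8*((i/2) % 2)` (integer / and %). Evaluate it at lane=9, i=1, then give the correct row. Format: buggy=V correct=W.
buggy=1 correct=2

`(lane % 4) + 8*((i/2) % 2)`[9,1]→1
9: G=2,T=1
[1] (2+0,1*2+1) = (2,3)
row: 1 vs 2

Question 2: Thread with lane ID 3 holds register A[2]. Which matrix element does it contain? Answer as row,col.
lane 3=>3/4=0, 3 mod 4=3
i=2  r:0+8=>8  c:2·3+0=>6

8,6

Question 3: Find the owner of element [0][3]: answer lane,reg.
r=0->g=0,rb=0  c=3->t=1,b0=1
L=0*4+1=1  i=0*2+1=1

1,1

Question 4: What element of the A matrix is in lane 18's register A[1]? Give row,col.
4,5

L=18=>grp=18>>2=4, tig=18&3=2
[1]=>row 4+0=4  col 2·2+1=5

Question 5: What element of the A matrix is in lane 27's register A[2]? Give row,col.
lane 27: grp=6 (27/4), tig=3 (27%4)
i=2: r=6+8=14, c=3*2+0=6

14,6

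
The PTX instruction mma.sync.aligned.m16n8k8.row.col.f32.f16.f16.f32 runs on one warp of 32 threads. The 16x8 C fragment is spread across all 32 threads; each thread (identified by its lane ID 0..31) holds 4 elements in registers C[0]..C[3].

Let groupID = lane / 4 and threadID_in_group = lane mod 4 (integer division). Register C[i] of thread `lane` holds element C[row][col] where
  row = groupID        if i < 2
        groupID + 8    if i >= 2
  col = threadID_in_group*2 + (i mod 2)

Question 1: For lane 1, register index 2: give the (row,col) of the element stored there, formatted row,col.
8,2

L=1->gid=1>>2=0, tid=1&3=1
[2]->row 0+8=8  col 1·2+0=2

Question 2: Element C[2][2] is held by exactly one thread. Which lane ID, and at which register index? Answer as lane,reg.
9,0

r=2->g=2,rb=0  c=2->t=1,b0=0
L=2*4+1=9  i=0*2+0=0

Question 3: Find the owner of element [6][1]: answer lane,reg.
24,1

r: 6->gid=6,r8=0  c: 1->tid=0,i&1=1
L=6*4+0=24  i=0*2+1=1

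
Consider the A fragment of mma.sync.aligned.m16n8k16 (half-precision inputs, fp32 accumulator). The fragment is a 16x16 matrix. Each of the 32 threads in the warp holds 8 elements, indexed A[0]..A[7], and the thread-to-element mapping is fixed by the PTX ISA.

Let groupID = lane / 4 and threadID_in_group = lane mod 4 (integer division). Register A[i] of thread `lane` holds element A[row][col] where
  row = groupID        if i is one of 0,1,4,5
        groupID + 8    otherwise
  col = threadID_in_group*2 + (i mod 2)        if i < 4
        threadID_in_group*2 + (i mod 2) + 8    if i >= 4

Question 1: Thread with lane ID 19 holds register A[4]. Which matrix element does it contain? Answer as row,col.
19: g=4,t=3
[4] (4+0,3*2+0+8) = (4,14)

4,14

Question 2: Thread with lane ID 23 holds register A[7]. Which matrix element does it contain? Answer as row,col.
lane 23: g=5 (23/4), t=3 (23%4)
i=7: r=5+8=13, c=3*2+1+8=15

13,15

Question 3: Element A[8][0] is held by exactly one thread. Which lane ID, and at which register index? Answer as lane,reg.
r:8=>grp=0,rB=1  c:0=>cB=0,tig=0,lo=0
L=0*4+0=0  i=0*4+1*2+0=2

0,2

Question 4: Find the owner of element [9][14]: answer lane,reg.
7,6

r=9->g=1,rb=1  c=14->cb=1,t=3,b0=0
L=1*4+3=7  i=1*4+1*2+0=6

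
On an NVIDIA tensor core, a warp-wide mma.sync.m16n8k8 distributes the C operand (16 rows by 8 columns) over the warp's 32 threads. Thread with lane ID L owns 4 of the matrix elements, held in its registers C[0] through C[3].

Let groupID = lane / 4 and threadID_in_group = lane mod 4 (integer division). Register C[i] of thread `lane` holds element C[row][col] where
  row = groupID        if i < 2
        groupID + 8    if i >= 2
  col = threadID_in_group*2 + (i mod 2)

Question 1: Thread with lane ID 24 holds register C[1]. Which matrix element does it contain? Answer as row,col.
6,1

24: G=6,T=0
[1] (6+0,0*2+1) = (6,1)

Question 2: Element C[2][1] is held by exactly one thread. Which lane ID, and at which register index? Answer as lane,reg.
r=2⇒gr=2,Rb=0  c=1⇒th=0,odd=1
L=2*4+0=8  i=0*2+1=1

8,1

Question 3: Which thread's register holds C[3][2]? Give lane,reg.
r:3=>grp=3,rB=0  c:2=>tig=1,lo=0
L=3*4+1=13  i=0*2+0=0

13,0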